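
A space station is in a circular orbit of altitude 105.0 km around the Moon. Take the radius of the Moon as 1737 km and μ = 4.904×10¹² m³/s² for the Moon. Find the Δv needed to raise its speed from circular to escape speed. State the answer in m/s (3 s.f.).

Δv ≈ 676 m/s

r = 1737 + 105.0 = 1842.0 km = 1.8420×10⁶ m.
Circular speed v_c = √(μ/r) = 1632 m/s.
Escape speed v_esc = √(2μ/r) = √2 × v_c = 2308 m/s.
Δv = v_esc − v_c = 675.9 m/s.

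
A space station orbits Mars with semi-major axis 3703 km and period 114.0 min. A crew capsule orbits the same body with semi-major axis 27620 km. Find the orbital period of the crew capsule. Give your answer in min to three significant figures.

Kepler's third law: T² ∝ a³, so T₂ = T₁ (a₂/a₁)^(3/2).
a₂/a₁ = 7.459, (a₂/a₁)^(3/2) = 20.37.
T₂ = 114.0 × 20.37 = 2322 min.

T₂ ≈ 2320 min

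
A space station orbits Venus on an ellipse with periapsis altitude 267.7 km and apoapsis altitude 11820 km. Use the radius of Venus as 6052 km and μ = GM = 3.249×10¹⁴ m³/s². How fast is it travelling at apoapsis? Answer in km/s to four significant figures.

v ≈ 3.082 km/s

r_p = 6052 + 267.7 = 6319.7 km = 6.3197×10⁶ m.
r_a = 6052 + 11820 = 17872 km = 1.7872×10⁷ m.
Semi-major axis a = (r_p + r_a)/2 = 12096 km = 1.210×10⁷ m.
Vis-viva: v² = μ(2/r − 1/a) = 3.249×10¹⁴ × (1.119×10⁻⁷ − 8.267×10⁻⁸) = 9.498×10⁶ m²/s².
v = 3082 m/s = 3.082 km/s.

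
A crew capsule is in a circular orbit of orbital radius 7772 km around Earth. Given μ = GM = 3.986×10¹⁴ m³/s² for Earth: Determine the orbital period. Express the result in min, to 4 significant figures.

r = 7772 km = 7.772×10⁶ m.
Kepler's third law: T = 2π√(r³/μ) = 2π√((7.772×10⁶)³ / 3.986×10¹⁴).
r³/μ = 1.178×10⁶ s², so T = 2π × 1.085×10³ = 6.819×10³ s.
Converting: 6.819×10³ s ÷ 60.00 = 113.6 min.

T ≈ 113.6 min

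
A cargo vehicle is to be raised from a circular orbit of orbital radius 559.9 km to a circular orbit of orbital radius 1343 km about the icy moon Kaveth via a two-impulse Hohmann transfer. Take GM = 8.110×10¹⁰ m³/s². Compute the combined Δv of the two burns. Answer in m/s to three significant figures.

r₁ = 559.9 km = 5.599×10⁵ m.
r₂ = 1343 km = 1.343×10⁶ m.
Transfer ellipse a_t = (r₁ + r₂)/2 = 9.514×10⁵ m.
At r₁: circular v_c1 = √(μ/r₁) = 380.6 m/s; transfer-periapsis v_p = √[μ(2/r₁ − 1/a_t)] = 452.2 m/s.
Δv₁ = v_p − v_c1 = 71.58 m/s.
At r₂: circular v_c2 = √(μ/r₂) = 245.7 m/s; transfer-apoapsis v_a = √[μ(2/r₂ − 1/a_t)] = 188.5 m/s.
Δv₂ = v_c2 − v_a = 57.23 m/s.
Total Δv = Δv₁ + Δv₂ = 128.8 m/s.

Δv_total ≈ 129 m/s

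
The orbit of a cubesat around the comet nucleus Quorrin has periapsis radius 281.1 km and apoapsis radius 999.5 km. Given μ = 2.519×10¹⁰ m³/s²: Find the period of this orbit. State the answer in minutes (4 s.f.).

Semi-major axis a = (r_p + r_a)/2 = (281.10 + 999.50)/2 = 640.30 km = 6.403×10⁵ m.
By Kepler's third law T = 2π√(a³/μ) = 2π × 3.228×10³ = 2.028×10⁴ s.
= 338.1 minutes.

T ≈ 338.1 minutes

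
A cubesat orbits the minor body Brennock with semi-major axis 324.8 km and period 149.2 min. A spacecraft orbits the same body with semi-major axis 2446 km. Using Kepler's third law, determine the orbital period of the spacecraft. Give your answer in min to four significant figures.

Kepler's third law: T² ∝ a³, so T₂ = T₁ (a₂/a₁)^(3/2).
a₂/a₁ = 7.531, (a₂/a₁)^(3/2) = 20.67.
T₂ = 149.2 × 20.67 = 3083 min.

T₂ ≈ 3083 min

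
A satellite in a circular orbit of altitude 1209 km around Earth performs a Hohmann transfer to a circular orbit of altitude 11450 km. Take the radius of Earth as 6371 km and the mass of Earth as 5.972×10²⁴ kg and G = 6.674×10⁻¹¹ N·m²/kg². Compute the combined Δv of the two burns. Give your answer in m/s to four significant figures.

Δv_total ≈ 2414 m/s

μ = GM = 6.674×10⁻¹¹ × 5.972×10²⁴ = 3.986×10¹⁴ m³/s².
r₁ = 6371 + 1209 = 7580.0 km = 7.5800×10⁶ m.
r₂ = 6371 + 11450 = 17821 km = 1.7821×10⁷ m.
Transfer ellipse a_t = (r₁ + r₂)/2 = 1.270×10⁷ m.
At r₁: circular v_c1 = √(μ/r₁) = 7251 m/s; transfer-perigee v_p = √[μ(2/r₁ − 1/a_t)] = 8590 m/s.
Δv₁ = v_p − v_c1 = 1338 m/s.
At r₂: circular v_c2 = √(μ/r₂) = 4729 m/s; transfer-apogee v_a = √[μ(2/r₂ − 1/a_t)] = 3654 m/s.
Δv₂ = v_c2 − v_a = 1076 m/s.
Total Δv = Δv₁ + Δv₂ = 2414 m/s.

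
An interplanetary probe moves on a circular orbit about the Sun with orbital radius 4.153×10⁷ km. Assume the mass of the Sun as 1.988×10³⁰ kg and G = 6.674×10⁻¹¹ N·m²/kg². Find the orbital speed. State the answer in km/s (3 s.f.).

v ≈ 56.5 km/s

μ = GM = 6.674×10⁻¹¹ × 1.988×10³⁰ = 1.327×10²⁰ m³/s².
r = 4.153×10⁷ km = 4.153×10¹⁰ m.
For a circular orbit v = √(μ/r) = √(1.327×10²⁰ / 4.153×10¹⁰) = √(3.195×10⁹) = 56520 m/s.
That is 56.52 km/s.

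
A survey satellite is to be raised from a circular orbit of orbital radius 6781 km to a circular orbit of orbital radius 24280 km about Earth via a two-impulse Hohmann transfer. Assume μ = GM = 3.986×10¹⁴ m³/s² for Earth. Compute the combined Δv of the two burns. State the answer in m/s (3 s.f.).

r₁ = 6781 km = 6.781×10⁶ m.
r₂ = 24280 km = 2.428×10⁷ m.
Transfer ellipse a_t = (r₁ + r₂)/2 = 1.553×10⁷ m.
At r₁: circular v_c1 = √(μ/r₁) = 7667 m/s; transfer-perigee v_p = √[μ(2/r₁ − 1/a_t)] = 9586 m/s.
Δv₁ = v_p − v_c1 = 1919 m/s.
At r₂: circular v_c2 = √(μ/r₂) = 4052 m/s; transfer-apogee v_a = √[μ(2/r₂ − 1/a_t)] = 2677 m/s.
Δv₂ = v_c2 − v_a = 1374 m/s.
Total Δv = Δv₁ + Δv₂ = 3294 m/s.

Δv_total ≈ 3290 m/s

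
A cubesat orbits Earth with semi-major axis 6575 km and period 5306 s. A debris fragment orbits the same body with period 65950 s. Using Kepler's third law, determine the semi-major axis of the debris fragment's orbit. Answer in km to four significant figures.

Kepler's third law: a³ ∝ T², so a₂ = a₁ (T₂/T₁)^(2/3).
T₂/T₁ = 12.43, (T₂/T₁)^(2/3) = 5.366.
a₂ = 6575 × 5.366 = 35280 km.

a₂ ≈ 35280 km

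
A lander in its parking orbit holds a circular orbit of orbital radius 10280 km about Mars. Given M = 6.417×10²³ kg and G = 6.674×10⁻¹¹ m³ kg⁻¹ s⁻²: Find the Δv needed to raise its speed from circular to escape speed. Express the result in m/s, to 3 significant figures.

Δv ≈ 845 m/s

μ = GM = 6.674×10⁻¹¹ × 6.417×10²³ = 4.283×10¹³ m³/s².
r = 10280 km = 1.028×10⁷ m.
Circular speed v_c = √(μ/r) = 2041 m/s.
Escape speed v_esc = √(2μ/r) = √2 × v_c = 2887 m/s.
Δv = v_esc − v_c = 845.4 m/s.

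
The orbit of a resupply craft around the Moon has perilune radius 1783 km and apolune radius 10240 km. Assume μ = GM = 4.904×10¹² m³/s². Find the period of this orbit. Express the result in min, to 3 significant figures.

Semi-major axis a = (r_p + r_a)/2 = (1783.0 + 10240)/2 = 6011.5 km = 6.012×10⁶ m.
By Kepler's third law T = 2π√(a³/μ) = 2π × 6.656×10³ = 4.182×10⁴ s.
= 697.0 min.

T ≈ 697 min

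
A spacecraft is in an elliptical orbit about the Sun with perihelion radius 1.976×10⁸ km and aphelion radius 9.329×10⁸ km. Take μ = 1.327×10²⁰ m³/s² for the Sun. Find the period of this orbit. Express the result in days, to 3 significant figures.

T ≈ 2680 days

Semi-major axis a = (r_p + r_a)/2 = (1.9760×10⁸ + 9.3290×10⁸)/2 = 5.6525×10⁸ km = 5.652×10¹¹ m.
By Kepler's third law T = 2π√(a³/μ) = 2π × 3.689×10⁷ = 2.318×10⁸ s.
= 2683 days.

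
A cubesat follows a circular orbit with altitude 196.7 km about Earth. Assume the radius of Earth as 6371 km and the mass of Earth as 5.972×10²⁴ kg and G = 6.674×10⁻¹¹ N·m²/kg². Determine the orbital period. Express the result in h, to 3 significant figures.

μ = GM = 6.674×10⁻¹¹ × 5.972×10²⁴ = 3.986×10¹⁴ m³/s².
r = 6371 + 196.7 = 6567.7 km = 6.5677×10⁶ m.
Kepler's third law: T = 2π√(r³/μ) = 2π√((6.568×10⁶)³ / 3.986×10¹⁴).
r³/μ = 7.108×10⁵ s², so T = 2π × 8.431×10² = 5.297×10³ s.
Converting: 5.297×10³ s ÷ 3600 = 1.471 h.

T ≈ 1.47 h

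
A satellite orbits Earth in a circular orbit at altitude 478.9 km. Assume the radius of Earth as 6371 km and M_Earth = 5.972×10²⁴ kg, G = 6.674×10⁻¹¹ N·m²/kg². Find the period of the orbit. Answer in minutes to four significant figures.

T ≈ 94.04 minutes

μ = GM = 6.674×10⁻¹¹ × 5.972×10²⁴ = 3.986×10¹⁴ m³/s².
r = 6371 + 478.9 = 6849.9 km = 6.8499×10⁶ m.
Kepler's third law: T = 2π√(r³/μ) = 2π√((6.850×10⁶)³ / 3.986×10¹⁴).
r³/μ = 8.064×10⁵ s², so T = 2π × 8.980×10² = 5.642×10³ s.
Converting: 5.642×10³ s ÷ 60.00 = 94.04 minutes.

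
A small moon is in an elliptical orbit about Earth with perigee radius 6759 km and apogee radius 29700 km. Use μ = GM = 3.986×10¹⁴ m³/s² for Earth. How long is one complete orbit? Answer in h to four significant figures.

Semi-major axis a = (r_p + r_a)/2 = (6759.0 + 29700)/2 = 18230 km = 1.823×10⁷ m.
By Kepler's third law T = 2π√(a³/μ) = 2π × 3.898×10³ = 2.449×10⁴ s.
= 6.804 h.

T ≈ 6.804 h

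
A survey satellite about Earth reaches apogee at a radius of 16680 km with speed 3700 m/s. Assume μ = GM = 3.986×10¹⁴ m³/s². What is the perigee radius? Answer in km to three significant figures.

r_a = 1.668×10⁷ m.
Specific energy ε = v²/2 − μ/r = -1.705×10⁷ J/kg, so a = −μ/(2ε) = 1.169×10⁷ m.
The apsides satisfy r_p + r_a = 2a, so the perigee radius is 2a − r_a = 6.696×10⁶ m = 6695.7 km.

perigee radius ≈ 6700 km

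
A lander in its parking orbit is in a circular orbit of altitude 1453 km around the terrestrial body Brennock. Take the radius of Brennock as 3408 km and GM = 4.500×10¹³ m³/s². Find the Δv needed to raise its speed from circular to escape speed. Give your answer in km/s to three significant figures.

Δv ≈ 1.26 km/s

r = 3408 + 1453 = 4861.0 km = 4.8610×10⁶ m.
Circular speed v_c = √(μ/r) = 3043 m/s.
Escape speed v_esc = √(2μ/r) = √2 × v_c = 4303 m/s.
Δv = v_esc − v_c = 1260 m/s = 1.260 km/s.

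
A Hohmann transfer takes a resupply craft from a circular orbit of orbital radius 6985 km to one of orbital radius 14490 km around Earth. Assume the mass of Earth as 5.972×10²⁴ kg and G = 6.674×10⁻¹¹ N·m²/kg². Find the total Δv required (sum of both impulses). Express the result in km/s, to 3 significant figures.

μ = GM = 6.674×10⁻¹¹ × 5.972×10²⁴ = 3.986×10¹⁴ m³/s².
r₁ = 6985 km = 6.985×10⁶ m.
r₂ = 14490 km = 1.449×10⁷ m.
Transfer ellipse a_t = (r₁ + r₂)/2 = 1.074×10⁷ m.
At r₁: circular v_c1 = √(μ/r₁) = 7554 m/s; transfer-perigee v_p = √[μ(2/r₁ − 1/a_t)] = 8775 m/s.
Δv₁ = v_p − v_c1 = 1221 m/s.
At r₂: circular v_c2 = √(μ/r₂) = 5245 m/s; transfer-apogee v_a = √[μ(2/r₂ − 1/a_t)] = 4230 m/s.
Δv₂ = v_c2 − v_a = 1015 m/s.
Total Δv = Δv₁ + Δv₂ = 2236 m/s = 2.236 km/s.

Δv_total ≈ 2.24 km/s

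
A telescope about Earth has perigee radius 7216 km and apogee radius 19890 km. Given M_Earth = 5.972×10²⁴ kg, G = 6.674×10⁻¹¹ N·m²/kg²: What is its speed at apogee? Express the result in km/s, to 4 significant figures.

μ = GM = 6.674×10⁻¹¹ × 5.972×10²⁴ = 3.986×10¹⁴ m³/s².
Semi-major axis a = (r_p + r_a)/2 = 13553 km = 1.355×10⁷ m.
Vis-viva: v² = μ(2/r − 1/a) = 3.986×10¹⁴ × (1.006×10⁻⁷ − 7.378×10⁻⁸) = 1.067×10⁷ m²/s².
v = 3266 m/s = 3.266 km/s.

v ≈ 3.266 km/s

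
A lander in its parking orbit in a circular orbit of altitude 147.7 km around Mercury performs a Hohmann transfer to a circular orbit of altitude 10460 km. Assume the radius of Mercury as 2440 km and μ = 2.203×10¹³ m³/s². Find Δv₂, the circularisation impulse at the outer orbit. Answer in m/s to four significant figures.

r₁ = 2440 + 147.7 = 2587.7 km = 2.5877×10⁶ m.
r₂ = 2440 + 10460 = 12900 km = 1.2900×10⁷ m.
Transfer ellipse a_t = (r₁ + r₂)/2 = 7.744×10⁶ m.
At r₁: circular v_c1 = √(μ/r₁) = 2918 m/s; transfer-periherm v_p = √[μ(2/r₁ − 1/a_t)] = 3766 m/s.
At r₂: circular v_c2 = √(μ/r₂) = 1307 m/s; transfer-apoherm v_a = √[μ(2/r₂ − 1/a_t)] = 755.4 m/s.
Δv₂ = v_c2 − v_a = 551.4 m/s.

Δv ≈ 551.4 m/s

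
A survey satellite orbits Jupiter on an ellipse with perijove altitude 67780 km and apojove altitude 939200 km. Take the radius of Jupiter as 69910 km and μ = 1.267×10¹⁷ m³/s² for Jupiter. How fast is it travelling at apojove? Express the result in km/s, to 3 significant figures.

r_p = 69910 + 67780 = 137690 km = 1.3769×10⁸ m.
r_a = 69910 + 939200 = 1009100 km = 1.0091×10⁹ m.
Semi-major axis a = (r_p + r_a)/2 = 5.7340×10⁵ km = 5.734×10⁸ m.
Vis-viva: v² = μ(2/r − 1/a) = 1.267×10¹⁷ × (1.982×10⁻⁹ − 1.744×10⁻⁹) = 3.015×10⁷ m²/s².
v = 5491 m/s = 5.491 km/s.

v ≈ 5.49 km/s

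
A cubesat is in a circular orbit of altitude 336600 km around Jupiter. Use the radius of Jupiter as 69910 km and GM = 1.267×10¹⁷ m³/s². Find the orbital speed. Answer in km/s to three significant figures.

v ≈ 17.7 km/s

r = 69910 + 336600 = 406510 km = 4.0651×10⁸ m.
For a circular orbit v = √(μ/r) = √(1.267×10¹⁷ / 4.065×10⁸) = √(3.117×10⁸) = 17650 m/s.
That is 17.65 km/s.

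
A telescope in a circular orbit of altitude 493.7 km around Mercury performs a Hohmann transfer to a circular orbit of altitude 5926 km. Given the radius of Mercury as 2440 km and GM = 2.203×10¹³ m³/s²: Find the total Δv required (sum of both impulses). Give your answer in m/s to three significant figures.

r₁ = 2440 + 493.7 = 2933.7 km = 2.9337×10⁶ m.
r₂ = 2440 + 5926 = 8366.0 km = 8.3660×10⁶ m.
Transfer ellipse a_t = (r₁ + r₂)/2 = 5.650×10⁶ m.
At r₁: circular v_c1 = √(μ/r₁) = 2740 m/s; transfer-periherm v_p = √[μ(2/r₁ − 1/a_t)] = 3335 m/s.
Δv₁ = v_p − v_c1 = 594.3 m/s.
At r₂: circular v_c2 = √(μ/r₂) = 1623 m/s; transfer-apoherm v_a = √[μ(2/r₂ − 1/a_t)] = 1169 m/s.
Δv₂ = v_c2 − v_a = 453.4 m/s.
Total Δv = Δv₁ + Δv₂ = 1048 m/s.

Δv_total ≈ 1050 m/s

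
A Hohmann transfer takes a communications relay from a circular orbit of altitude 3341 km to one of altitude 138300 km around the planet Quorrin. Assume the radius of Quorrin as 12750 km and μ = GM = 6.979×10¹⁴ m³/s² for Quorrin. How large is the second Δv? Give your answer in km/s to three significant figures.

Δv ≈ 1.21 km/s

r₁ = 12750 + 3341 = 16091 km = 1.6091×10⁷ m.
r₂ = 12750 + 138300 = 151050 km = 1.5105×10⁸ m.
Transfer ellipse a_t = (r₁ + r₂)/2 = 8.357×10⁷ m.
At r₁: circular v_c1 = √(μ/r₁) = 6586 m/s; transfer-periapsis v_p = √[μ(2/r₁ − 1/a_t)] = 8854 m/s.
At r₂: circular v_c2 = √(μ/r₂) = 2149 m/s; transfer-apoapsis v_a = √[μ(2/r₂ − 1/a_t)] = 943.2 m/s.
Δv₂ = v_c2 − v_a = 1206 m/s.
= 1.206 km/s.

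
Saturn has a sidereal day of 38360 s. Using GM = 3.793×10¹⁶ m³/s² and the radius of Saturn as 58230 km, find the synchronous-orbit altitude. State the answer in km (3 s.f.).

h_sync ≈ 54000 km

A synchronous orbit has period T, so by Kepler's third law a = (μT²/4π²)^(1/3).
μT²/4π² = 3.793×10¹⁶ × (3.836×10⁴)² / 39.48 = 1.414×10²⁴ m³.
a = 1.122×10⁸ m = 1.1223×10⁵ km.
Altitude h = a − R = 1.1223×10⁵ − 58230 = 54005 km.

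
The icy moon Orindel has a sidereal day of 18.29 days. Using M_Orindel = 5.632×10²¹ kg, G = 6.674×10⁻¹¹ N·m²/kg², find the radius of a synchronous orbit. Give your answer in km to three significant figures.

r_sync ≈ 28800 km

μ = GM = 6.674×10⁻¹¹ × 5.632×10²¹ = 3.759×10¹¹ m³/s².
T = 18.29 days = 1.580×10⁶ s.
A synchronous orbit has period T, so by Kepler's third law a = (μT²/4π²)^(1/3).
μT²/4π² = 3.759×10¹¹ × (1.580×10⁶)² / 39.48 = 2.378×10²² m³.
a = 2.876×10⁷ m = 28755 km.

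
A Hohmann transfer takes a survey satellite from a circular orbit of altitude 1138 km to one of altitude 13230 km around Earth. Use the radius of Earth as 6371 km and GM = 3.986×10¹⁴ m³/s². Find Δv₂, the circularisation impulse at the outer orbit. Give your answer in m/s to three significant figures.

r₁ = 6371 + 1138 = 7509.0 km = 7.5090×10⁶ m.
r₂ = 6371 + 13230 = 19601 km = 1.9601×10⁷ m.
Transfer ellipse a_t = (r₁ + r₂)/2 = 1.356×10⁷ m.
At r₁: circular v_c1 = √(μ/r₁) = 7286 m/s; transfer-perigee v_p = √[μ(2/r₁ − 1/a_t)] = 8761 m/s.
At r₂: circular v_c2 = √(μ/r₂) = 4510 m/s; transfer-apogee v_a = √[μ(2/r₂ − 1/a_t)] = 3356 m/s.
Δv₂ = v_c2 − v_a = 1153 m/s.

Δv ≈ 1150 m/s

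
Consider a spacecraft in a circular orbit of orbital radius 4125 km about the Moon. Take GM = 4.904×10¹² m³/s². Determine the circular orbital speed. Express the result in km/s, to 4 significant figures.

v ≈ 1.090 km/s

r = 4125 km = 4.125×10⁶ m.
For a circular orbit v = √(μ/r) = √(4.904×10¹² / 4.125×10⁶) = √(1.189×10⁶) = 1090 m/s.
That is 1.090 km/s.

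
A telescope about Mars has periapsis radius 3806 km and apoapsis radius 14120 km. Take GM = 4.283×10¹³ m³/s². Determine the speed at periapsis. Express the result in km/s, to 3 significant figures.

Semi-major axis a = (r_p + r_a)/2 = 8963.0 km = 8.963×10⁶ m.
Vis-viva: v² = μ(2/r − 1/a) = 4.283×10¹³ × (5.255×10⁻⁷ − 1.116×10⁻⁷) = 1.773×10⁷ m²/s².
v = 4210 m/s = 4.210 km/s.

v ≈ 4.21 km/s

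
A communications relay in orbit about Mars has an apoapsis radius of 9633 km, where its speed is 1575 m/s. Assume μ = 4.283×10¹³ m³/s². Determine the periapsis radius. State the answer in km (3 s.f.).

periapsis radius ≈ 3730 km

r_a = 9.633×10⁶ m.
Specific energy ε = v²/2 − μ/r = -3.206×10⁶ J/kg, so a = −μ/(2ε) = 6.680×10⁶ m.
The apsides satisfy r_p + r_a = 2a, so the periapsis radius is 2a − r_a = 3.727×10⁶ m = 3726.9 km.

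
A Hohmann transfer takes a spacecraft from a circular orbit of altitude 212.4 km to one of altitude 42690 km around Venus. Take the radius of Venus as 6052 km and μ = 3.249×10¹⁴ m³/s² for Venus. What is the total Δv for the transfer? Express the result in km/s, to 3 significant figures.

r₁ = 6052 + 212.4 = 6264.4 km = 6.2644×10⁶ m.
r₂ = 6052 + 42690 = 48742 km = 4.8742×10⁷ m.
Transfer ellipse a_t = (r₁ + r₂)/2 = 2.750×10⁷ m.
At r₁: circular v_c1 = √(μ/r₁) = 7202 m/s; transfer-periapsis v_p = √[μ(2/r₁ − 1/a_t)] = 9587 m/s.
Δv₁ = v_p − v_c1 = 2386 m/s.
At r₂: circular v_c2 = √(μ/r₂) = 2582 m/s; transfer-apoapsis v_a = √[μ(2/r₂ − 1/a_t)] = 1232 m/s.
Δv₂ = v_c2 − v_a = 1350 m/s.
Total Δv = Δv₁ + Δv₂ = 3735 m/s = 3.735 km/s.

Δv_total ≈ 3.74 km/s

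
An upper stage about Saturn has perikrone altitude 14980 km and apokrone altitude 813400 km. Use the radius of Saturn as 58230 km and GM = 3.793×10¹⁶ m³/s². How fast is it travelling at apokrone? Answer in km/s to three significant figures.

v ≈ 2.60 km/s

r_p = 58230 + 14980 = 73210 km = 7.3210×10⁷ m.
r_a = 58230 + 813400 = 871630 km = 8.7163×10⁸ m.
Semi-major axis a = (r_p + r_a)/2 = 4.7242×10⁵ km = 4.724×10⁸ m.
Vis-viva: v² = μ(2/r − 1/a) = 3.793×10¹⁶ × (2.295×10⁻⁹ − 2.117×10⁻⁹) = 6.744×10⁶ m²/s².
v = 2597 m/s = 2.597 km/s.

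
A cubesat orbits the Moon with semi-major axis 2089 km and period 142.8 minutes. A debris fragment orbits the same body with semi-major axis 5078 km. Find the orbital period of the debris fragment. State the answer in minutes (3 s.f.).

T₂ ≈ 541 minutes

Kepler's third law: T² ∝ a³, so T₂ = T₁ (a₂/a₁)^(3/2).
a₂/a₁ = 2.431, (a₂/a₁)^(3/2) = 3.790.
T₂ = 142.8 × 3.790 = 541.2 minutes.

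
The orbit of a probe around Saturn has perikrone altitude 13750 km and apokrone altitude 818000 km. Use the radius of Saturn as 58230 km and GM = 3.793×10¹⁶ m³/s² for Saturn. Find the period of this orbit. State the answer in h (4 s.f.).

r_p = 58230 + 13750 = 71980 km = 7.1980×10⁷ m.
r_a = 58230 + 818000 = 876230 km = 8.7623×10⁸ m.
Semi-major axis a = (r_p + r_a)/2 = (71980 + 8.7623×10⁵)/2 = 4.7410×10⁵ km = 4.741×10⁸ m.
By Kepler's third law T = 2π√(a³/μ) = 2π × 5.301×10⁴ = 3.330×10⁵ s.
= 92.51 h.

T ≈ 92.51 h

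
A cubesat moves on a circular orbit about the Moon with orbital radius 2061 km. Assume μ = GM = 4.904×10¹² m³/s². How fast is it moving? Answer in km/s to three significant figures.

v ≈ 1.54 km/s

r = 2061 km = 2.061×10⁶ m.
For a circular orbit v = √(μ/r) = √(4.904×10¹² / 2.061×10⁶) = √(2.379×10⁶) = 1543 m/s.
That is 1.543 km/s.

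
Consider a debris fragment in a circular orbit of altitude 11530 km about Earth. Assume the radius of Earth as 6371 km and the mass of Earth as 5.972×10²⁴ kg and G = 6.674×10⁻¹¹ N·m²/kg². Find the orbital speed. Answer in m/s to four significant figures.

v ≈ 4719 m/s

μ = GM = 6.674×10⁻¹¹ × 5.972×10²⁴ = 3.986×10¹⁴ m³/s².
r = 6371 + 11530 = 17901 km = 1.7901×10⁷ m.
For a circular orbit v = √(μ/r) = √(3.986×10¹⁴ / 1.790×10⁷) = √(2.227×10⁷) = 4719 m/s.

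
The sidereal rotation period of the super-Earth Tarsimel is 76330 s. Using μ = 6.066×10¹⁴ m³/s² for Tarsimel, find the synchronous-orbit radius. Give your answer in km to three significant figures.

A synchronous orbit has period T, so by Kepler's third law a = (μT²/4π²)^(1/3).
μT²/4π² = 6.066×10¹⁴ × (7.633×10⁴)² / 39.48 = 8.952×10²² m³.
a = 4.473×10⁷ m = 44735 km.

r_sync ≈ 44700 km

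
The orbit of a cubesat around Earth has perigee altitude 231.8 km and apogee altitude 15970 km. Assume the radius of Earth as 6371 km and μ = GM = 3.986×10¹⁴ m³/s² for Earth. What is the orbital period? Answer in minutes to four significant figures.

r_p = 6371 + 231.8 = 6602.8 km = 6.6028×10⁶ m.
r_a = 6371 + 15970 = 22341 km = 2.2341×10⁷ m.
Semi-major axis a = (r_p + r_a)/2 = (6602.8 + 22341)/2 = 14472 km = 1.447×10⁷ m.
By Kepler's third law T = 2π√(a³/μ) = 2π × 2.758×10³ = 1.733×10⁴ s.
= 288.8 minutes.

T ≈ 288.8 minutes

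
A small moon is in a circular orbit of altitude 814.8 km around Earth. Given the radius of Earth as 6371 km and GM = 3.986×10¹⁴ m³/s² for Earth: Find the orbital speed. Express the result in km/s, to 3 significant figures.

v ≈ 7.45 km/s

r = 6371 + 814.8 = 7185.8 km = 7.1858×10⁶ m.
For a circular orbit v = √(μ/r) = √(3.986×10¹⁴ / 7.186×10⁶) = √(5.547×10⁷) = 7448 m/s.
That is 7.448 km/s.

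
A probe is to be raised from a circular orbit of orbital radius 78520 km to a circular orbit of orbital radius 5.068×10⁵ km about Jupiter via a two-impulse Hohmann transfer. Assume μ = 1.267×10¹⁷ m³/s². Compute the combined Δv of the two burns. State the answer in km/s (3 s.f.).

Δv_total ≈ 20.3 km/s

r₁ = 78520 km = 7.852×10⁷ m.
r₂ = 5.068×10⁵ km = 5.068×10⁸ m.
Transfer ellipse a_t = (r₁ + r₂)/2 = 2.927×10⁸ m.
At r₁: circular v_c1 = √(μ/r₁) = 40170 m/s; transfer-perijove v_p = √[μ(2/r₁ − 1/a_t)] = 52860 m/s.
Δv₁ = v_p − v_c1 = 12690 m/s.
At r₂: circular v_c2 = √(μ/r₂) = 15810 m/s; transfer-apojove v_a = √[μ(2/r₂ − 1/a_t)] = 8190 m/s.
Δv₂ = v_c2 − v_a = 7621 m/s.
Total Δv = Δv₁ + Δv₂ = 20310 m/s = 20.31 km/s.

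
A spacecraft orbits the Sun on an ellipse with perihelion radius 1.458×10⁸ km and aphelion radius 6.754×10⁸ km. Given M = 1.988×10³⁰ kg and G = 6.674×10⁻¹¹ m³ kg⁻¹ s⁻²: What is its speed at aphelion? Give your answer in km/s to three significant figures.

v ≈ 8.35 km/s

μ = GM = 6.674×10⁻¹¹ × 1.988×10³⁰ = 1.327×10²⁰ m³/s².
Semi-major axis a = (r_p + r_a)/2 = 4.1060×10⁸ km = 4.106×10¹¹ m.
Vis-viva: v² = μ(2/r − 1/a) = 1.327×10²⁰ × (2.961×10⁻¹² − 2.435×10⁻¹²) = 6.976×10⁷ m²/s².
v = 8352 m/s = 8.352 km/s.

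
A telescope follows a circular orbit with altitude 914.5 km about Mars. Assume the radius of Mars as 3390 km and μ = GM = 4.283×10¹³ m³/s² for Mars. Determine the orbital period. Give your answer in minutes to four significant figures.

r = 3390 + 914.5 = 4304.5 km = 4.3045×10⁶ m.
Kepler's third law: T = 2π√(r³/μ) = 2π√((4.304×10⁶)³ / 4.283×10¹³).
r³/μ = 1.862×10⁶ s², so T = 2π × 1.365×10³ = 8.574×10³ s.
Converting: 8.574×10³ s ÷ 60.00 = 142.9 minutes.

T ≈ 142.9 minutes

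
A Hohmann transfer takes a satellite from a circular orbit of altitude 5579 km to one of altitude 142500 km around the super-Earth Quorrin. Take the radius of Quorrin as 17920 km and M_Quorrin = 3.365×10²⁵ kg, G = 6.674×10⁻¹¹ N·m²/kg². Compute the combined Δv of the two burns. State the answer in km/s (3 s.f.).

Δv_total ≈ 4.99 km/s

μ = GM = 6.674×10⁻¹¹ × 3.365×10²⁵ = 2.246×10¹⁵ m³/s².
r₁ = 17920 + 5579 = 23499 km = 2.3499×10⁷ m.
r₂ = 17920 + 142500 = 160420 km = 1.6042×10⁸ m.
Transfer ellipse a_t = (r₁ + r₂)/2 = 9.196×10⁷ m.
At r₁: circular v_c1 = √(μ/r₁) = 9776 m/s; transfer-periapsis v_p = √[μ(2/r₁ − 1/a_t)] = 12910 m/s.
Δv₁ = v_p − v_c1 = 3136 m/s.
At r₂: circular v_c2 = √(μ/r₂) = 3742 m/s; transfer-apoapsis v_a = √[μ(2/r₂ − 1/a_t)] = 1891 m/s.
Δv₂ = v_c2 − v_a = 1850 m/s.
Total Δv = Δv₁ + Δv₂ = 4986 m/s = 4.986 km/s.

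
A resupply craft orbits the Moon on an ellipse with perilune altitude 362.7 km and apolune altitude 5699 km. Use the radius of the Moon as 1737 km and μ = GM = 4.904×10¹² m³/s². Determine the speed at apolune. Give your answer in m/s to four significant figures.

r_p = 1737 + 362.7 = 2099.7 km = 2.0997×10⁶ m.
r_a = 1737 + 5699 = 7436.0 km = 7.4360×10⁶ m.
Semi-major axis a = (r_p + r_a)/2 = 4767.9 km = 4.768×10⁶ m.
Vis-viva: v² = μ(2/r − 1/a) = 4.904×10¹² × (2.690×10⁻⁷ − 2.097×10⁻⁷) = 2.904×10⁵ m²/s².
v = 538.9 m/s.

v ≈ 538.9 m/s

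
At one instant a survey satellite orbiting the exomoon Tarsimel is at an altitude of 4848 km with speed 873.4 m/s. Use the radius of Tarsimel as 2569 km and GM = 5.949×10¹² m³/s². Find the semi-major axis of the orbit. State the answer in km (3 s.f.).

a ≈ 7070 km

r = 2569 + 4848 = 7417.0 km = 7.417×10⁶ m.
Vis-viva rearranged: 1/a = 2/r − v²/μ = 2.697×10⁻⁷ − 1.282×10⁻⁷ = 1.414×10⁻⁷ m⁻¹.
a = 7.071×10⁶ m = 7071.0 km.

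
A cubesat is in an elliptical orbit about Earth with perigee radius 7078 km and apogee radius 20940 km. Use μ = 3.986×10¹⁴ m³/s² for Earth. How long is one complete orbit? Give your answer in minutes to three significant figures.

Semi-major axis a = (r_p + r_a)/2 = (7078.0 + 20940)/2 = 14009 km = 1.401×10⁷ m.
By Kepler's third law T = 2π√(a³/μ) = 2π × 2.626×10³ = 1.650×10⁴ s.
= 275.0 minutes.

T ≈ 275 minutes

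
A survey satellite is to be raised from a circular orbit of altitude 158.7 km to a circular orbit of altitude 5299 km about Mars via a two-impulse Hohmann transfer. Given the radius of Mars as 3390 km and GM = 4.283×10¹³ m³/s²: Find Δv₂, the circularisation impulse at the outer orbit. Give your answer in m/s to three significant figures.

r₁ = 3390 + 158.7 = 3548.7 km = 3.5487×10⁶ m.
r₂ = 3390 + 5299 = 8689.0 km = 8.6890×10⁶ m.
Transfer ellipse a_t = (r₁ + r₂)/2 = 6.119×10⁶ m.
At r₁: circular v_c1 = √(μ/r₁) = 3474 m/s; transfer-periapsis v_p = √[μ(2/r₁ − 1/a_t)] = 4140 m/s.
At r₂: circular v_c2 = √(μ/r₂) = 2220 m/s; transfer-apoapsis v_a = √[μ(2/r₂ − 1/a_t)] = 1691 m/s.
Δv₂ = v_c2 − v_a = 529.4 m/s.

Δv ≈ 529 m/s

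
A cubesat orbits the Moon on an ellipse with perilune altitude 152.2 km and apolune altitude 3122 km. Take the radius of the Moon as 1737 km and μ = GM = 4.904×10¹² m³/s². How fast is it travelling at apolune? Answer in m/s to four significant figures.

v ≈ 751.7 m/s

r_p = 1737 + 152.2 = 1889.2 km = 1.8892×10⁶ m.
r_a = 1737 + 3122 = 4859.0 km = 4.8590×10⁶ m.
Semi-major axis a = (r_p + r_a)/2 = 3374.1 km = 3.374×10⁶ m.
Vis-viva: v² = μ(2/r − 1/a) = 4.904×10¹² × (4.116×10⁻⁷ − 2.964×10⁻⁷) = 5.651×10⁵ m²/s².
v = 751.7 m/s.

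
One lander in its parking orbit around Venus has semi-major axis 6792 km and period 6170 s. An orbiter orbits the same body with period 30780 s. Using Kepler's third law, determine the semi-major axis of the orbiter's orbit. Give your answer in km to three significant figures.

a₂ ≈ 19800 km

Kepler's third law: a³ ∝ T², so a₂ = a₁ (T₂/T₁)^(2/3).
T₂/T₁ = 4.989, (T₂/T₁)^(2/3) = 2.920.
a₂ = 6792 × 2.920 = 19830 km.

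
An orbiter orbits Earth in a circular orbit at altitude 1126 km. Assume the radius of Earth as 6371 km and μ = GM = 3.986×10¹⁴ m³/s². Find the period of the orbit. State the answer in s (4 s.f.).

r = 6371 + 1126 = 7497.0 km = 7.4970×10⁶ m.
Kepler's third law: T = 2π√(r³/μ) = 2π√((7.497×10⁶)³ / 3.986×10¹⁴).
r³/μ = 1.057×10⁶ s², so T = 2π × 1.028×10³ = 6.460×10³ s.

T ≈ 6460 s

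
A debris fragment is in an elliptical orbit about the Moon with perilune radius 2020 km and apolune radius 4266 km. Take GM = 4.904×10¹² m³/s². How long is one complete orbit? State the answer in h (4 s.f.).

Semi-major axis a = (r_p + r_a)/2 = (2020.0 + 4266.0)/2 = 3143.0 km = 3.143×10⁶ m.
By Kepler's third law T = 2π√(a³/μ) = 2π × 2.516×10³ = 1.581×10⁴ s.
= 4.392 h.

T ≈ 4.392 h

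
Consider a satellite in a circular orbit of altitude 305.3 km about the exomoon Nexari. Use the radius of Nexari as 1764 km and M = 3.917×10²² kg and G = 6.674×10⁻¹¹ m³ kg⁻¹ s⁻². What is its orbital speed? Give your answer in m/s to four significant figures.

v ≈ 1124 m/s

μ = GM = 6.674×10⁻¹¹ × 3.917×10²² = 2.614×10¹² m³/s².
r = 1764 + 305.3 = 2069.3 km = 2.0693×10⁶ m.
For a circular orbit v = √(μ/r) = √(2.614×10¹² / 2.069×10⁶) = √(1.263×10⁶) = 1124 m/s.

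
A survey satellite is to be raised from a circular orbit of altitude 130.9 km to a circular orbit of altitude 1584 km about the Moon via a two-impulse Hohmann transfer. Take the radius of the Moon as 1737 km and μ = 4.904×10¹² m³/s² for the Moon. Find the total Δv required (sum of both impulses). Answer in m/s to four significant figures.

r₁ = 1737 + 130.9 = 1867.9 km = 1.8679×10⁶ m.
r₂ = 1737 + 1584 = 3321.0 km = 3.3210×10⁶ m.
Transfer ellipse a_t = (r₁ + r₂)/2 = 2.594×10⁶ m.
At r₁: circular v_c1 = √(μ/r₁) = 1620 m/s; transfer-perilune v_p = √[μ(2/r₁ − 1/a_t)] = 1833 m/s.
Δv₁ = v_p − v_c1 = 212.9 m/s.
At r₂: circular v_c2 = √(μ/r₂) = 1215 m/s; transfer-apolune v_a = √[μ(2/r₂ − 1/a_t)] = 1031 m/s.
Δv₂ = v_c2 − v_a = 184.1 m/s.
Total Δv = Δv₁ + Δv₂ = 397.0 m/s.

Δv_total ≈ 397.0 m/s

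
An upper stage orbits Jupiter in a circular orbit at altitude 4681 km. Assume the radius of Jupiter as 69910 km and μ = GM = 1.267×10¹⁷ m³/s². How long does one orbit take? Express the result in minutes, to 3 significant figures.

T ≈ 190 minutes

r = 69910 + 4681 = 74591 km = 7.4591×10⁷ m.
Kepler's third law: T = 2π√(r³/μ) = 2π√((7.459×10⁷)³ / 1.267×10¹⁷).
r³/μ = 3.276×10⁶ s², so T = 2π × 1.810×10³ = 1.137×10⁴ s.
Converting: 1.137×10⁴ s ÷ 60.00 = 189.5 minutes.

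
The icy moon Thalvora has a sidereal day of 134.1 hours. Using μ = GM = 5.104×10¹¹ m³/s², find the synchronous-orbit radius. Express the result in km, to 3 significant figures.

r_sync ≈ 14400 km

T = 134.1 hours = 4.828×10⁵ s.
A synchronous orbit has period T, so by Kepler's third law a = (μT²/4π²)^(1/3).
μT²/4π² = 5.104×10¹¹ × (4.828×10⁵)² / 39.48 = 3.013×10²¹ m³.
a = 1.444×10⁷ m = 14443 km.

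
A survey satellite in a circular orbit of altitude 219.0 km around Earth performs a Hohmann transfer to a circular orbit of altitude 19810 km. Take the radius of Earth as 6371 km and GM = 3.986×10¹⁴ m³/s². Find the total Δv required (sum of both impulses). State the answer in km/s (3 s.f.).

r₁ = 6371 + 219.0 = 6590.0 km = 6.5900×10⁶ m.
r₂ = 6371 + 19810 = 26181 km = 2.6181×10⁷ m.
Transfer ellipse a_t = (r₁ + r₂)/2 = 1.639×10⁷ m.
At r₁: circular v_c1 = √(μ/r₁) = 7777 m/s; transfer-perigee v_p = √[μ(2/r₁ − 1/a_t)] = 9831 m/s.
Δv₁ = v_p − v_c1 = 2054 m/s.
At r₂: circular v_c2 = √(μ/r₂) = 3902 m/s; transfer-apogee v_a = √[μ(2/r₂ − 1/a_t)] = 2475 m/s.
Δv₂ = v_c2 − v_a = 1427 m/s.
Total Δv = Δv₁ + Δv₂ = 3481 m/s = 3.481 km/s.

Δv_total ≈ 3.48 km/s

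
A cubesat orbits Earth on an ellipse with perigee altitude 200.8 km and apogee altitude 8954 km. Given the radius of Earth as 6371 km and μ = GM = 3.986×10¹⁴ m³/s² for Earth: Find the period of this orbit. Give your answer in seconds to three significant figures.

r_p = 6371 + 200.8 = 6571.8 km = 6.5718×10⁶ m.
r_a = 6371 + 8954 = 15325 km = 1.5325×10⁷ m.
Semi-major axis a = (r_p + r_a)/2 = (6571.8 + 15325)/2 = 10948 km = 1.095×10⁷ m.
By Kepler's third law T = 2π√(a³/μ) = 2π × 1.815×10³ = 1.140×10⁴ s.

T ≈ 11400 seconds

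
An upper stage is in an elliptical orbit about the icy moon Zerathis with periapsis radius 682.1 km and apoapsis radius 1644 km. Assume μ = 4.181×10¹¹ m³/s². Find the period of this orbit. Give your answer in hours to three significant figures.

Semi-major axis a = (r_p + r_a)/2 = (682.10 + 1644.0)/2 = 1163.0 km = 1.163×10⁶ m.
By Kepler's third law T = 2π√(a³/μ) = 2π × 1.940×10³ = 1.219×10⁴ s.
= 3.386 hours.

T ≈ 3.39 hours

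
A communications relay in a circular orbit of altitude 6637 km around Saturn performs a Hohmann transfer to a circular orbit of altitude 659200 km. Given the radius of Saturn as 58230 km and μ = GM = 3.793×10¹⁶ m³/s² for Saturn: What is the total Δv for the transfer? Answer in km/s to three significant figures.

Δv_total ≈ 12.9 km/s

r₁ = 58230 + 6637 = 64867 km = 6.4867×10⁷ m.
r₂ = 58230 + 659200 = 717430 km = 7.1743×10⁸ m.
Transfer ellipse a_t = (r₁ + r₂)/2 = 3.911×10⁸ m.
At r₁: circular v_c1 = √(μ/r₁) = 24180 m/s; transfer-perikrone v_p = √[μ(2/r₁ − 1/a_t)] = 32750 m/s.
Δv₁ = v_p − v_c1 = 8568 m/s.
At r₂: circular v_c2 = √(μ/r₂) = 7271 m/s; transfer-apokrone v_a = √[μ(2/r₂ − 1/a_t)] = 2961 m/s.
Δv₂ = v_c2 − v_a = 4310 m/s.
Total Δv = Δv₁ + Δv₂ = 12880 m/s = 12.88 km/s.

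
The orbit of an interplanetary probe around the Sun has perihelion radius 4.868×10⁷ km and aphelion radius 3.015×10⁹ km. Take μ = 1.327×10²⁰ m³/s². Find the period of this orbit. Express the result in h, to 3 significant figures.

Semi-major axis a = (r_p + r_a)/2 = (4.8680×10⁷ + 3.0150×10⁹)/2 = 1.5318×10⁹ km = 1.532×10¹² m.
By Kepler's third law T = 2π√(a³/μ) = 2π × 1.646×10⁸ = 1.034×10⁹ s.
= 2.873×10⁵ h.

T ≈ 287000 h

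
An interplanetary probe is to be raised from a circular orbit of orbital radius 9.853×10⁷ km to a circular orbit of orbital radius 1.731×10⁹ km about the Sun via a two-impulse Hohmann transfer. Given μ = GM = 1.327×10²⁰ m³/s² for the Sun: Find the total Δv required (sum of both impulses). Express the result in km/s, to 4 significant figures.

Δv_total ≈ 19.67 km/s

r₁ = 9.853×10⁷ km = 9.853×10¹⁰ m.
r₂ = 1.731×10⁹ km = 1.731×10¹² m.
Transfer ellipse a_t = (r₁ + r₂)/2 = 9.148×10¹¹ m.
At r₁: circular v_c1 = √(μ/r₁) = 36700 m/s; transfer-perihelion v_p = √[μ(2/r₁ − 1/a_t)] = 50480 m/s.
Δv₁ = v_p − v_c1 = 13780 m/s.
At r₂: circular v_c2 = √(μ/r₂) = 8756 m/s; transfer-aphelion v_a = √[μ(2/r₂ − 1/a_t)] = 2874 m/s.
Δv₂ = v_c2 − v_a = 5882 m/s.
Total Δv = Δv₁ + Δv₂ = 19670 m/s = 19.67 km/s.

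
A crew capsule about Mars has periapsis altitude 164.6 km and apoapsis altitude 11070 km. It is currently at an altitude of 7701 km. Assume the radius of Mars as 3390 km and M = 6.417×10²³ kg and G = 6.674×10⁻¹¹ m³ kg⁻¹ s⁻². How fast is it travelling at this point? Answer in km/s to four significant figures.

v ≈ 1.723 km/s

μ = GM = 6.674×10⁻¹¹ × 6.417×10²³ = 4.283×10¹³ m³/s².
r_p = 3390 + 164.6 = 3554.6 km = 3.5546×10⁶ m.
r_a = 3390 + 11070 = 14460 km = 1.4460×10⁷ m.
r = 3390 + 7701 = 11091 km = 1.109×10⁷ m.
Semi-major axis a = (r_p + r_a)/2 = 9007.3 km = 9.007×10⁶ m.
Vis-viva: v² = μ(2/r − 1/a) = 4.283×10¹³ × (1.803×10⁻⁷ − 1.110×10⁻⁷) = 2.968×10⁶ m²/s².
v = 1723 m/s = 1.723 km/s.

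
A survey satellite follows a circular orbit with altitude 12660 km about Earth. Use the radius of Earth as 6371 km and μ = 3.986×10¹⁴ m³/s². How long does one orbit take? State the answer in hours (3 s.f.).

T ≈ 7.26 hours

r = 6371 + 12660 = 19031 km = 1.9031×10⁷ m.
Kepler's third law: T = 2π√(r³/μ) = 2π√((1.903×10⁷)³ / 3.986×10¹⁴).
r³/μ = 1.729×10⁷ s², so T = 2π × 4.158×10³ = 2.613×10⁴ s.
Converting: 2.613×10⁴ s ÷ 3600 = 7.258 hours.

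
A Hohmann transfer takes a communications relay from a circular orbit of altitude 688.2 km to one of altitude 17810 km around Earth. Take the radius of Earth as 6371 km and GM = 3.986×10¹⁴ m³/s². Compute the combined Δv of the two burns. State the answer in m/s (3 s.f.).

r₁ = 6371 + 688.2 = 7059.2 km = 7.0592×10⁶ m.
r₂ = 6371 + 17810 = 24181 km = 2.4181×10⁷ m.
Transfer ellipse a_t = (r₁ + r₂)/2 = 1.562×10⁷ m.
At r₁: circular v_c1 = √(μ/r₁) = 7514 m/s; transfer-perigee v_p = √[μ(2/r₁ − 1/a_t)] = 9349 m/s.
Δv₁ = v_p − v_c1 = 1835 m/s.
At r₂: circular v_c2 = √(μ/r₂) = 4060 m/s; transfer-apogee v_a = √[μ(2/r₂ − 1/a_t)] = 2729 m/s.
Δv₂ = v_c2 − v_a = 1331 m/s.
Total Δv = Δv₁ + Δv₂ = 3166 m/s.

Δv_total ≈ 3170 m/s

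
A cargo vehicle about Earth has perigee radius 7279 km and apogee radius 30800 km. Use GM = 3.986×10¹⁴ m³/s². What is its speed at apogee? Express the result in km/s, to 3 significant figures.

Semi-major axis a = (r_p + r_a)/2 = 19040 km = 1.904×10⁷ m.
Vis-viva: v² = μ(2/r − 1/a) = 3.986×10¹⁴ × (6.494×10⁻⁸ − 5.252×10⁻⁸) = 4.948×10⁶ m²/s².
v = 2224 m/s = 2.224 km/s.

v ≈ 2.22 km/s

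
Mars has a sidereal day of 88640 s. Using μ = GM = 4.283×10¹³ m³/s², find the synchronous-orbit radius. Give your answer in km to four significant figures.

A synchronous orbit has period T, so by Kepler's third law a = (μT²/4π²)^(1/3).
μT²/4π² = 4.283×10¹³ × (8.864×10⁴)² / 39.48 = 8.524×10²¹ m³.
a = 2.043×10⁷ m = 20428 km.

r_sync ≈ 20430 km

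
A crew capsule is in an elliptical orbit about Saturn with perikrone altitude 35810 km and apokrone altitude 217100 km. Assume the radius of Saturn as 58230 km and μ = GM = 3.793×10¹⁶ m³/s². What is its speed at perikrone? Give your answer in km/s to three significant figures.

r_p = 58230 + 35810 = 94040 km = 9.4040×10⁷ m.
r_a = 58230 + 217100 = 275330 km = 2.7533×10⁸ m.
Semi-major axis a = (r_p + r_a)/2 = 1.8468×10⁵ km = 1.847×10⁸ m.
Vis-viva: v² = μ(2/r − 1/a) = 3.793×10¹⁶ × (2.127×10⁻⁸ − 5.415×10⁻⁹) = 6.013×10⁸ m²/s².
v = 24520 m/s = 24.52 km/s.

v ≈ 24.5 km/s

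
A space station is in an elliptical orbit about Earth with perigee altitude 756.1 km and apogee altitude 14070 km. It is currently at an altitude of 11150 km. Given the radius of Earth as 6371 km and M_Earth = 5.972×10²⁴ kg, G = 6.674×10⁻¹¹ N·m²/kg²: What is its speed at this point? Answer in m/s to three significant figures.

v ≈ 4070 m/s

μ = GM = 6.674×10⁻¹¹ × 5.972×10²⁴ = 3.986×10¹⁴ m³/s².
r_p = 6371 + 756.1 = 7127.1 km = 7.1271×10⁶ m.
r_a = 6371 + 14070 = 20441 km = 2.0441×10⁷ m.
r = 6371 + 11150 = 17521 km = 1.752×10⁷ m.
Semi-major axis a = (r_p + r_a)/2 = 13784 km = 1.378×10⁷ m.
Vis-viva: v² = μ(2/r − 1/a) = 3.986×10¹⁴ × (1.141×10⁻⁷ − 7.255×10⁻⁸) = 1.658×10⁷ m²/s².
v = 4072 m/s.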